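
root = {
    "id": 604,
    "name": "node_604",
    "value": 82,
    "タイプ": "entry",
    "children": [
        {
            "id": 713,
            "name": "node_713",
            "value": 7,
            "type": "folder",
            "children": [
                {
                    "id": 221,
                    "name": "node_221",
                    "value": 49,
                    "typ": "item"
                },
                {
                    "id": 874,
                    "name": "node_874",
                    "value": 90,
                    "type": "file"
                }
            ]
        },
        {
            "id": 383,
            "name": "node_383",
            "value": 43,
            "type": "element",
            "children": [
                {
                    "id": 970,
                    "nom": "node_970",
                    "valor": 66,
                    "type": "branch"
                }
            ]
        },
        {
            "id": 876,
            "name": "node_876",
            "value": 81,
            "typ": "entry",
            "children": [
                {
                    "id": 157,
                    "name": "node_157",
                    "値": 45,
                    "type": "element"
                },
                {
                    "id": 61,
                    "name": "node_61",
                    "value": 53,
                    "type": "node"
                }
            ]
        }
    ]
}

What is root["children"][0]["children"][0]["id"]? 221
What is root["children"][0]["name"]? "node_713"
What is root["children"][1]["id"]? 383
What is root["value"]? 82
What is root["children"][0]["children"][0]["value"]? 49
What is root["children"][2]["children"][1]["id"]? 61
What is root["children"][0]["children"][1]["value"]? 90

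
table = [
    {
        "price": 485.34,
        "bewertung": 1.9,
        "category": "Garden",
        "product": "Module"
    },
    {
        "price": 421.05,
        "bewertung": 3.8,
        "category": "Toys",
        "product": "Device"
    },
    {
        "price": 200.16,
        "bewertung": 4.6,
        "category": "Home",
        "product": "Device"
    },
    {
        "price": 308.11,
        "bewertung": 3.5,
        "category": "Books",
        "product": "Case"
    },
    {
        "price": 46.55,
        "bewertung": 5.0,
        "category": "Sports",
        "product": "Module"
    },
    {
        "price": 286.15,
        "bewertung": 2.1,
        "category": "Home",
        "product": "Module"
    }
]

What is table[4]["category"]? "Sports"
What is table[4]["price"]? 46.55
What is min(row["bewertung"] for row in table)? 1.9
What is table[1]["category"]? "Toys"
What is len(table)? 6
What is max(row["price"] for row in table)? 485.34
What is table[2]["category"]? "Home"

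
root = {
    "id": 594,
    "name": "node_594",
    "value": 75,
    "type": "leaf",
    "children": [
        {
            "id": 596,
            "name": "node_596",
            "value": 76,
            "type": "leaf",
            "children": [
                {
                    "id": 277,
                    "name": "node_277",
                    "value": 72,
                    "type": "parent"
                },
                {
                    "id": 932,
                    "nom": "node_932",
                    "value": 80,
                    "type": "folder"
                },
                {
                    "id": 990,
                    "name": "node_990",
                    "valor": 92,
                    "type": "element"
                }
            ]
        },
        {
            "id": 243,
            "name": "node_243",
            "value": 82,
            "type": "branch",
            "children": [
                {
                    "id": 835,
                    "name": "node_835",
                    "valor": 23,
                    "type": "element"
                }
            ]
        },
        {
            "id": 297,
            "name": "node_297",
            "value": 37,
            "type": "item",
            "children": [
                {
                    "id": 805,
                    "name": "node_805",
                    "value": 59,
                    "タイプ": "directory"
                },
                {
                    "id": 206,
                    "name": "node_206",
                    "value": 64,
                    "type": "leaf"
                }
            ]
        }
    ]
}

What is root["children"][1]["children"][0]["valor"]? 23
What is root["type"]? "leaf"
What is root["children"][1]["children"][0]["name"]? "node_835"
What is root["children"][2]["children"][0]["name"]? "node_805"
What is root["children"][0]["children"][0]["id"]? 277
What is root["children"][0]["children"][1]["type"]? "folder"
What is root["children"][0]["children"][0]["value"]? 72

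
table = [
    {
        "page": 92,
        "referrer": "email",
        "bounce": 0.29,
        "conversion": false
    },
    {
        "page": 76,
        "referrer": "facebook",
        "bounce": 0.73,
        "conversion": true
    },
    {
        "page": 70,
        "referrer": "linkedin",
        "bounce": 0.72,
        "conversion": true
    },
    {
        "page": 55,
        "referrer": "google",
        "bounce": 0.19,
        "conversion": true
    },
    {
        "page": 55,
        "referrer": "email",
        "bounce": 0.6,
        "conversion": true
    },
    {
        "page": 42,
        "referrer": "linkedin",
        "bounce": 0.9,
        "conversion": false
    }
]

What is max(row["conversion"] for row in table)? True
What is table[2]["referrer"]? "linkedin"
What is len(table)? 6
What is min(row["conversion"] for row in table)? False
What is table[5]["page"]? 42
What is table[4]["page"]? 55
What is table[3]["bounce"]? 0.19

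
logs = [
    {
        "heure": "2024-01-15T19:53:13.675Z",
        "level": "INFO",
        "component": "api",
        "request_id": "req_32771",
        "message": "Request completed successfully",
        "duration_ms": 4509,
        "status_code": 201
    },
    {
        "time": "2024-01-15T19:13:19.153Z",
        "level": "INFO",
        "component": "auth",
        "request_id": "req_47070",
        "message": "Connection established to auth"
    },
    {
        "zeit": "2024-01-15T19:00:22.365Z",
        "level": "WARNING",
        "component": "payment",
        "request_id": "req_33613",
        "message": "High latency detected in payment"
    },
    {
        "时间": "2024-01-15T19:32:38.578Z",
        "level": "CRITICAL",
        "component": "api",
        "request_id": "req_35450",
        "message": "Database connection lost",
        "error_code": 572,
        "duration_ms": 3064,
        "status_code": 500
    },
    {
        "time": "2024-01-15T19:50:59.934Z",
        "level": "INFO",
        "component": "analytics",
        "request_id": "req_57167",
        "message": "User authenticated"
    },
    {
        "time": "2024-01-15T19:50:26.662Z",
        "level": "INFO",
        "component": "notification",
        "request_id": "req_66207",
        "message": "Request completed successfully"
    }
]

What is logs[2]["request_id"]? "req_33613"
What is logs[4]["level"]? "INFO"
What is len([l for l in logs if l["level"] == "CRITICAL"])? 1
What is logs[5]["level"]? "INFO"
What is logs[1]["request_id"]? "req_47070"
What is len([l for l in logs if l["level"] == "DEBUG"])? 0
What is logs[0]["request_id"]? "req_32771"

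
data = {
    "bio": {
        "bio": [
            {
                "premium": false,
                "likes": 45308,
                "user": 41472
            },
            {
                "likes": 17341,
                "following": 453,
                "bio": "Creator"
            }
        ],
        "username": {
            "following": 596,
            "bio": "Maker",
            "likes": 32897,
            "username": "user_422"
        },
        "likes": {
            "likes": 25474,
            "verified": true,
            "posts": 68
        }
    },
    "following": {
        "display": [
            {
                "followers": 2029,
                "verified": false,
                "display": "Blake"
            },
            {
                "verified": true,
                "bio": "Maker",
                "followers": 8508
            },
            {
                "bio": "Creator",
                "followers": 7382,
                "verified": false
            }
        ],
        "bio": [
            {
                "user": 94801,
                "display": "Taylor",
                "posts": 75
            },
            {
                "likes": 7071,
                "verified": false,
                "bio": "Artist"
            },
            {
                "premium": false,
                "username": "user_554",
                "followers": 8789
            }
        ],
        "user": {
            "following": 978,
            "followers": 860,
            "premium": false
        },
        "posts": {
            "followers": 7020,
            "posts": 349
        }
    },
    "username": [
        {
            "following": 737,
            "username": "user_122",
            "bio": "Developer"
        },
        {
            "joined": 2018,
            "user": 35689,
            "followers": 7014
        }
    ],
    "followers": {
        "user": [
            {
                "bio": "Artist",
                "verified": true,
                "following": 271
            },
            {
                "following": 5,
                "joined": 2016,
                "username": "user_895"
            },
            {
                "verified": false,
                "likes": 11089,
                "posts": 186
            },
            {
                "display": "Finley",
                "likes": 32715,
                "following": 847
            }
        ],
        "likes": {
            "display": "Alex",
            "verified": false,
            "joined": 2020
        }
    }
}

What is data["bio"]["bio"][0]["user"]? 41472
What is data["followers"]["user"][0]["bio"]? "Artist"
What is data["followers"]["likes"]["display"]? "Alex"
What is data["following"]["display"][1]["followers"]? 8508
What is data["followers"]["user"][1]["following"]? 5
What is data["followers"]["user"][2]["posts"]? 186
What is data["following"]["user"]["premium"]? False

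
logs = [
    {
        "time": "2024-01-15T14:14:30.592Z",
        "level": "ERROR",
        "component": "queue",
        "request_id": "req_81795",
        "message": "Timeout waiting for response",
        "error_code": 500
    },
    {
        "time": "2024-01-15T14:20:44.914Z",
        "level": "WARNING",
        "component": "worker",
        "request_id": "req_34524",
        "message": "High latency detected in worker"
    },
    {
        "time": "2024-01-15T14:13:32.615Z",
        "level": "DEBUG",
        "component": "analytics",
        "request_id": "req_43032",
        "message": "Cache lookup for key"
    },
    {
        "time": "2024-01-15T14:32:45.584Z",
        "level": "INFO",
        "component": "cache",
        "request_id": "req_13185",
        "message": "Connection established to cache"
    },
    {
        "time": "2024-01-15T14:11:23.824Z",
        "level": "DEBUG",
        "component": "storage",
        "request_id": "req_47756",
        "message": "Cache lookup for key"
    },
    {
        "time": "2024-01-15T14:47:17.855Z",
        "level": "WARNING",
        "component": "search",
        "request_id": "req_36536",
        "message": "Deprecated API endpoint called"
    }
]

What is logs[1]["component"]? "worker"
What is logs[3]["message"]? "Connection established to cache"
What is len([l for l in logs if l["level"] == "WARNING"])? 2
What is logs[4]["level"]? "DEBUG"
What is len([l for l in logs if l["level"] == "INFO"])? 1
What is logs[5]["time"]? "2024-01-15T14:47:17.855Z"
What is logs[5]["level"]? "WARNING"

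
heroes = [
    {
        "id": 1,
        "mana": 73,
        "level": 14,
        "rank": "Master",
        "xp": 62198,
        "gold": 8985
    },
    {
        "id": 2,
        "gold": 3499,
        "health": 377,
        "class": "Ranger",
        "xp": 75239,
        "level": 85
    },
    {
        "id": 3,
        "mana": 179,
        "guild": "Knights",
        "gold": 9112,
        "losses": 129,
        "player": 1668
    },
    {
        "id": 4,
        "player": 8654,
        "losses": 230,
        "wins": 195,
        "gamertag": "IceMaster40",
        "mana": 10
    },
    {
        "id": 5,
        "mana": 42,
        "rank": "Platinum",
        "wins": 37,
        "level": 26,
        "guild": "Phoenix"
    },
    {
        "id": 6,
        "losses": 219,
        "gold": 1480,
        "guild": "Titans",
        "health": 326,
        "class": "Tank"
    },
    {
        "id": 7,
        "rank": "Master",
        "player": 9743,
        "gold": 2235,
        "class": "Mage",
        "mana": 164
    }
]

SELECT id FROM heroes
[1, 2, 3, 4, 5, 6, 7]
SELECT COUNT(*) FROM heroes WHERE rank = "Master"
2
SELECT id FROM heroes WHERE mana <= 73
[1, 4, 5]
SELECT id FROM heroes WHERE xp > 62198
[2]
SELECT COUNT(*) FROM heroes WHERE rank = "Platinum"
1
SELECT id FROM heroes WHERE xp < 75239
[1]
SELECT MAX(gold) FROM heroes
9112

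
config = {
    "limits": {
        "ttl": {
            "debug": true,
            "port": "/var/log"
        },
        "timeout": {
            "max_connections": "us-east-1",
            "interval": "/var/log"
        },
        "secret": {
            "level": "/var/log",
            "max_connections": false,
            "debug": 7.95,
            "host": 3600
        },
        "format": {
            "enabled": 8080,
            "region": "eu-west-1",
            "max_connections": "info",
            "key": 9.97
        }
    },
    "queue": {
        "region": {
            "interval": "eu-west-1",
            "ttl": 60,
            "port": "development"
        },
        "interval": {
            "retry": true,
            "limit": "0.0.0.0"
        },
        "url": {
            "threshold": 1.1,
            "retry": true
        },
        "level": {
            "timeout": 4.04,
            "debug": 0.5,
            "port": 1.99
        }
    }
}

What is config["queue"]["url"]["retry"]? True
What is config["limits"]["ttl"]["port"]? "/var/log"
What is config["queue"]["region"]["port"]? "development"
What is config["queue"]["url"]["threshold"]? 1.1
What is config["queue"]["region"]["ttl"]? 60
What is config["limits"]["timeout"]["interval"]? "/var/log"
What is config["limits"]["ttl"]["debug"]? True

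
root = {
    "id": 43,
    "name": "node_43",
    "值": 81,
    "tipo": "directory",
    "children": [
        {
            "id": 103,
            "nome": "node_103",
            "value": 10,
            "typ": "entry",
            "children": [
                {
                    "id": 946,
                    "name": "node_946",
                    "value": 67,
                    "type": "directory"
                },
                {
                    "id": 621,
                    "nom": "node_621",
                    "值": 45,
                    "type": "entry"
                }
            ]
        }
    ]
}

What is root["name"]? "node_43"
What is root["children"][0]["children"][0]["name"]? "node_946"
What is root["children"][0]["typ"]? "entry"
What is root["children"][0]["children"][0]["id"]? 946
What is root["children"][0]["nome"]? "node_103"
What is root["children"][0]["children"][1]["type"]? "entry"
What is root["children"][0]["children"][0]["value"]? 67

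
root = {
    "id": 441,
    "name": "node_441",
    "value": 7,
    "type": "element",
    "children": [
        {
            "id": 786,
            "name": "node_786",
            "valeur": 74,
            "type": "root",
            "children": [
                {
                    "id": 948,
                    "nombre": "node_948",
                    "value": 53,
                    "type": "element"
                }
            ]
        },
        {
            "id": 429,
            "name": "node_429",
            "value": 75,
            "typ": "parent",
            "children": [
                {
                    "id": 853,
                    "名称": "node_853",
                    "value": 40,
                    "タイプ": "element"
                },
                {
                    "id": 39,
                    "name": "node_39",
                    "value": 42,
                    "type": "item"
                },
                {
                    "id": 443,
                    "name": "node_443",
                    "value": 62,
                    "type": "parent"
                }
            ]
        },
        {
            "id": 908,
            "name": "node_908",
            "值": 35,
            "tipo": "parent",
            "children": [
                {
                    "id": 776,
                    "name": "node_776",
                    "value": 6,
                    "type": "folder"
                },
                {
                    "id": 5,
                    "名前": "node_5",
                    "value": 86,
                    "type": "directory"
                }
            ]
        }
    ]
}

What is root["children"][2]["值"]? 35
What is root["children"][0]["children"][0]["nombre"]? "node_948"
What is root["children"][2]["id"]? 908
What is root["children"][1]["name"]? "node_429"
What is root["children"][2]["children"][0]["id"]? 776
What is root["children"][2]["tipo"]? "parent"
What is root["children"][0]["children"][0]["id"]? 948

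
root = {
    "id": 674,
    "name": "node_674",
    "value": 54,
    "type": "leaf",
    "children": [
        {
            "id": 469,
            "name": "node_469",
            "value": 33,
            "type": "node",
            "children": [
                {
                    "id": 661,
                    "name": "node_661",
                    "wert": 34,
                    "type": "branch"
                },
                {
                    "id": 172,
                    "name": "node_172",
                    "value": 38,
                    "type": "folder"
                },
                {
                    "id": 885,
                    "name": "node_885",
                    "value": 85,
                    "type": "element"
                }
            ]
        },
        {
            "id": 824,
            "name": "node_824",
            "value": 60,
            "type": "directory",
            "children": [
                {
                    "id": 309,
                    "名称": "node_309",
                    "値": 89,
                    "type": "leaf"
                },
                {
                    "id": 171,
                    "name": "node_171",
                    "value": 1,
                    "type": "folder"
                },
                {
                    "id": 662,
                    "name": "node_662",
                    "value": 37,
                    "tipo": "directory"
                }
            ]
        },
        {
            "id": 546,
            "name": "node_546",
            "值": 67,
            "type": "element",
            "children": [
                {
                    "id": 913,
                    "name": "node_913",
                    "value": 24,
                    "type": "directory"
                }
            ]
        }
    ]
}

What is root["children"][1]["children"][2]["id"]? 662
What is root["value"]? 54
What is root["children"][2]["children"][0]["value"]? 24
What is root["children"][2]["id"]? 546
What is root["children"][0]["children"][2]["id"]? 885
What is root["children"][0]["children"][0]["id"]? 661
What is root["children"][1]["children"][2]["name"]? "node_662"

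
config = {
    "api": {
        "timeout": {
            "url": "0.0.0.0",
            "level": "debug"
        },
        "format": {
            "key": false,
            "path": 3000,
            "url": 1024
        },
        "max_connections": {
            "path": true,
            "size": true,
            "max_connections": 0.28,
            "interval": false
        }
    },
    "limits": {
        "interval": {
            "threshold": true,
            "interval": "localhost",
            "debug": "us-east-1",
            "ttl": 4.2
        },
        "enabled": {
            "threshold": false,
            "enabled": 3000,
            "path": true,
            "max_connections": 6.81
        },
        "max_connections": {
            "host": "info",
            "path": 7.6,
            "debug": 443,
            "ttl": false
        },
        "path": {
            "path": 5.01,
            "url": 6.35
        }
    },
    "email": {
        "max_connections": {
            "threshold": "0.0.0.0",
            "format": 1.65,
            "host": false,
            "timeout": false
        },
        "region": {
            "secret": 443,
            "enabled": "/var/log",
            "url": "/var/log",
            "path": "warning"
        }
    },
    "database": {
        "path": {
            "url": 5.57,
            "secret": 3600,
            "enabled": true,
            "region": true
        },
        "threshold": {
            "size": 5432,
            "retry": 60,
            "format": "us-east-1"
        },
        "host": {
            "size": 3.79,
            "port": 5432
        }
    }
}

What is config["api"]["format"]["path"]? 3000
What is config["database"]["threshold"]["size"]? 5432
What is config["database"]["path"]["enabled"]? True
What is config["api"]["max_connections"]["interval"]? False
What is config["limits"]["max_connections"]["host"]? "info"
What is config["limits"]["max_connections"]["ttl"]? False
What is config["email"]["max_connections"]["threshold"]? "0.0.0.0"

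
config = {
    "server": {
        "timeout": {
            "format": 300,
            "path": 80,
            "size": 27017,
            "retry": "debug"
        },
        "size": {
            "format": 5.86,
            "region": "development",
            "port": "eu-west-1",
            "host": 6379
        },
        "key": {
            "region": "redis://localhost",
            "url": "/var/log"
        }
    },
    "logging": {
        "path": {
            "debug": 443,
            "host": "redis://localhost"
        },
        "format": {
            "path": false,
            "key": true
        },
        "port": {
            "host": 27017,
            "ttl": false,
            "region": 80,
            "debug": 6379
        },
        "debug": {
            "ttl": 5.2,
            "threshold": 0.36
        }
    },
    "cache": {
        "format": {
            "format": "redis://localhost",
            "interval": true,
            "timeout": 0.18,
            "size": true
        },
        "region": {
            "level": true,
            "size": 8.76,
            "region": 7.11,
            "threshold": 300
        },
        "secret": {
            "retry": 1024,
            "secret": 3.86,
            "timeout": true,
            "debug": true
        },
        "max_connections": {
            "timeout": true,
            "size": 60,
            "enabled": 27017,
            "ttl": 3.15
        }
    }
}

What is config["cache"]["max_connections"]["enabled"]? 27017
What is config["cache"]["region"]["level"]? True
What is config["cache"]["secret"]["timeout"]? True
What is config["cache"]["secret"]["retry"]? 1024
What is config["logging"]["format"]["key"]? True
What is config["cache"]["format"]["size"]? True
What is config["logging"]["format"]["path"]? False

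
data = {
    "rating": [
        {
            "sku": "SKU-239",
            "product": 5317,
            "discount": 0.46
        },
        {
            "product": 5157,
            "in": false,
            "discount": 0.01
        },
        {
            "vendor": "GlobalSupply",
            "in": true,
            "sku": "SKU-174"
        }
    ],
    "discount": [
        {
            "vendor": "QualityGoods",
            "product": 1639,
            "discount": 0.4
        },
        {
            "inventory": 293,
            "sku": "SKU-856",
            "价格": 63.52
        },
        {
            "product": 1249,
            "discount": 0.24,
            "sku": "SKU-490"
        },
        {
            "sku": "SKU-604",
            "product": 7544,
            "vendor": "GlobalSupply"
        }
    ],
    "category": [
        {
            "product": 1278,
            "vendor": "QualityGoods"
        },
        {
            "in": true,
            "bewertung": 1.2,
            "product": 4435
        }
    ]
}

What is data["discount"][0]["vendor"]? "QualityGoods"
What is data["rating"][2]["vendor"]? "GlobalSupply"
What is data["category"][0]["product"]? 1278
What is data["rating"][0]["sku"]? "SKU-239"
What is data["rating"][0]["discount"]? 0.46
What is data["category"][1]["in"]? True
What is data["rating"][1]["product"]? 5157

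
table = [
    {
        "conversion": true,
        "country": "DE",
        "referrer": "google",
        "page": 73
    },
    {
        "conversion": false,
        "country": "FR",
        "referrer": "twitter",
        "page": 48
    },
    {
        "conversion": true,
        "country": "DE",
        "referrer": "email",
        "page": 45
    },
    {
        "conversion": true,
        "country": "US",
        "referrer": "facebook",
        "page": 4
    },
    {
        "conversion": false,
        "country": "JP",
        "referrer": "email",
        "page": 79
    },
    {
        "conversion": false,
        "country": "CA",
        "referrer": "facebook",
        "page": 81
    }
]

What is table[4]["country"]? "JP"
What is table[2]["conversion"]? True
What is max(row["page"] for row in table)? 81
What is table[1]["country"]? "FR"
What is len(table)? 6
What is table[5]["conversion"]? False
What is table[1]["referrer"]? "twitter"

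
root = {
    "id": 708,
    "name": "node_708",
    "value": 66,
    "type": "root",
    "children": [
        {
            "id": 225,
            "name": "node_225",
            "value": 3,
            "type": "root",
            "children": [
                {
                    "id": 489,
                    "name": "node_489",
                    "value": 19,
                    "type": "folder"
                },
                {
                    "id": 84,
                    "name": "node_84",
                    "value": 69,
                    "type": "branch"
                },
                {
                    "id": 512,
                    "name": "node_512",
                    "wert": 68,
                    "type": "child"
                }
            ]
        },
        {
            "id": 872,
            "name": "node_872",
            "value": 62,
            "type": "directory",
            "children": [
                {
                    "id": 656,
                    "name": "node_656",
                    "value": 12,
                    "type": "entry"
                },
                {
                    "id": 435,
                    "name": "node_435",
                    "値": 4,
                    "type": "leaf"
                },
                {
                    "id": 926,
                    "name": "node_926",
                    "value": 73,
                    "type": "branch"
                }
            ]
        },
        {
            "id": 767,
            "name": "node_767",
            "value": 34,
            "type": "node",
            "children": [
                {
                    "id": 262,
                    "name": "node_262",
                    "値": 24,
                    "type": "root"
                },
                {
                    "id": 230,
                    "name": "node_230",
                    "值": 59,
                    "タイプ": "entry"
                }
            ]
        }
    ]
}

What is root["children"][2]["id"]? 767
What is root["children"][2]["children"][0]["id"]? 262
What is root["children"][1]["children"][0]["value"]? 12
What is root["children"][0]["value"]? 3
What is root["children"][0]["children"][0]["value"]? 19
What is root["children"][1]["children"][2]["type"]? "branch"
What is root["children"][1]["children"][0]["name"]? "node_656"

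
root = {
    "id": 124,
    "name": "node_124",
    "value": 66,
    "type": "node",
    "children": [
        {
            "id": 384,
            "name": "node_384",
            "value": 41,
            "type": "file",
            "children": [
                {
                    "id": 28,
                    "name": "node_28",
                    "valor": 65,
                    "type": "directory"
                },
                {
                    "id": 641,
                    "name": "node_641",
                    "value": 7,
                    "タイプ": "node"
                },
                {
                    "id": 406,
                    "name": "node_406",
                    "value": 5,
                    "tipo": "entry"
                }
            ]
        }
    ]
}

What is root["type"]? "node"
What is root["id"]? 124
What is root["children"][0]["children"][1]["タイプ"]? "node"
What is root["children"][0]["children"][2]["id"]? 406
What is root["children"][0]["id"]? 384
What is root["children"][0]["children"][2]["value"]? 5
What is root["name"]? "node_124"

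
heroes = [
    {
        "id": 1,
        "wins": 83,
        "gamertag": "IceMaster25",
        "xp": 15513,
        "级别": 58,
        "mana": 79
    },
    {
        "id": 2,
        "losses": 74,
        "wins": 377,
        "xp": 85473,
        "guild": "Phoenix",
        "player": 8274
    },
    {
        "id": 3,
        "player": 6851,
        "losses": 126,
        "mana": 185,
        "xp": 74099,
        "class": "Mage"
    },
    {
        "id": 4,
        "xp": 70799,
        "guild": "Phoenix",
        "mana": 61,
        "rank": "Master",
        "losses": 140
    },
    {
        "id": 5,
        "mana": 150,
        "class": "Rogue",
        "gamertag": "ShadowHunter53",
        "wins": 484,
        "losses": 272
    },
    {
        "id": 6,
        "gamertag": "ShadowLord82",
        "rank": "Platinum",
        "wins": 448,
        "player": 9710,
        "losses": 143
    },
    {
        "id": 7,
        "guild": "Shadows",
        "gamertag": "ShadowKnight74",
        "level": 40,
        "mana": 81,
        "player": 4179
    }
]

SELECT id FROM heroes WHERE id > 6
[7]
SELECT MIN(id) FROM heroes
1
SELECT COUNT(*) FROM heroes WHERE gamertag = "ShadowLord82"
1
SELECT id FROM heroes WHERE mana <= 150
[1, 4, 5, 7]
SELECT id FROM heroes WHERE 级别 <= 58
[1]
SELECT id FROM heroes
[1, 2, 3, 4, 5, 6, 7]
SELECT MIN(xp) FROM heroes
15513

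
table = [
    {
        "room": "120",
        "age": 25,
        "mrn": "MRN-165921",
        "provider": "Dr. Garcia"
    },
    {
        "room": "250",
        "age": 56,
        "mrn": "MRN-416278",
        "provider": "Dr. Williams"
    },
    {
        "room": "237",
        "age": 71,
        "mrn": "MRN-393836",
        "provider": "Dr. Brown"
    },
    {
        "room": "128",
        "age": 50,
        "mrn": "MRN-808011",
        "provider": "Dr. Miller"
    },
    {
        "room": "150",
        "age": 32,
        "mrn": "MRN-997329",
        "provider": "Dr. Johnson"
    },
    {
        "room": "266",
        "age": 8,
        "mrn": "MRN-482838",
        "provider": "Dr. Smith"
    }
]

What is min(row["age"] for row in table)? 8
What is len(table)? 6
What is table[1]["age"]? 56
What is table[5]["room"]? "266"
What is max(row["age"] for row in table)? 71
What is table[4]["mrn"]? "MRN-997329"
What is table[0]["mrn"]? "MRN-165921"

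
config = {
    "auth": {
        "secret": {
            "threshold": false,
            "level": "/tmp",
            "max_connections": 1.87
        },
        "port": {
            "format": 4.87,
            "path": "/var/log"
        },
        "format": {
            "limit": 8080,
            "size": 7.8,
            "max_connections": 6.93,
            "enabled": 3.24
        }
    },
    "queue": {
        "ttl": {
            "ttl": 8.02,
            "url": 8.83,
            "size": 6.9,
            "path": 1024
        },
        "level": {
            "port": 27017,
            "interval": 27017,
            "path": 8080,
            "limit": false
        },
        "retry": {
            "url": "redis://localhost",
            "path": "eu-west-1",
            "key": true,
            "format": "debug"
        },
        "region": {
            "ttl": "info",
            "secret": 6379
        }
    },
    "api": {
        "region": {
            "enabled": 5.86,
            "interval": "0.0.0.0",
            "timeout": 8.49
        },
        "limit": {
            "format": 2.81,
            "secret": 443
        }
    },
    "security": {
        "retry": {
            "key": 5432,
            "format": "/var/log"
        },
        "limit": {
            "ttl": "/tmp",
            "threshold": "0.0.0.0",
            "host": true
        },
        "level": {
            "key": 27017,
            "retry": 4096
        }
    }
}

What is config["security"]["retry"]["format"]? "/var/log"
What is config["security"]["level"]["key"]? 27017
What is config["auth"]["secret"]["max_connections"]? 1.87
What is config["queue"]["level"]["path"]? 8080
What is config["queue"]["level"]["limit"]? False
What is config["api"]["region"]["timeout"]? 8.49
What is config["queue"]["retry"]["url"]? "redis://localhost"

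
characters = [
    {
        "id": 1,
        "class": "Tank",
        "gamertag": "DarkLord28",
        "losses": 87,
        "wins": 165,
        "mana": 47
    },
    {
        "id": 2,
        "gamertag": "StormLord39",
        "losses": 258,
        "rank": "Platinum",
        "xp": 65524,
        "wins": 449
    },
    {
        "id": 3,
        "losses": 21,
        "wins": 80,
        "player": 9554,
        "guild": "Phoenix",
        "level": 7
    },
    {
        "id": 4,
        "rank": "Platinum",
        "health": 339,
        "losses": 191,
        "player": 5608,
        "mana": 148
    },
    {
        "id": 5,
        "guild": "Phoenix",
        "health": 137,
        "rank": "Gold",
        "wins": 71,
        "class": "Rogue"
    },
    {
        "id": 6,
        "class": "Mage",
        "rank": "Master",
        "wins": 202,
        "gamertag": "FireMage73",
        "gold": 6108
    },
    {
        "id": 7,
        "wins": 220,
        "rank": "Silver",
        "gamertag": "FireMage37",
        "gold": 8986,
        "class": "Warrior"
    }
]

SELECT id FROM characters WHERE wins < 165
[3, 5]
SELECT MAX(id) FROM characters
7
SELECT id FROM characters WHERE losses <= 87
[1, 3]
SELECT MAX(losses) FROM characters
258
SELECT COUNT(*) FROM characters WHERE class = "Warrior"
1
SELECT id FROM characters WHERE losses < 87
[3]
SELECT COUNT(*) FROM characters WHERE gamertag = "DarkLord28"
1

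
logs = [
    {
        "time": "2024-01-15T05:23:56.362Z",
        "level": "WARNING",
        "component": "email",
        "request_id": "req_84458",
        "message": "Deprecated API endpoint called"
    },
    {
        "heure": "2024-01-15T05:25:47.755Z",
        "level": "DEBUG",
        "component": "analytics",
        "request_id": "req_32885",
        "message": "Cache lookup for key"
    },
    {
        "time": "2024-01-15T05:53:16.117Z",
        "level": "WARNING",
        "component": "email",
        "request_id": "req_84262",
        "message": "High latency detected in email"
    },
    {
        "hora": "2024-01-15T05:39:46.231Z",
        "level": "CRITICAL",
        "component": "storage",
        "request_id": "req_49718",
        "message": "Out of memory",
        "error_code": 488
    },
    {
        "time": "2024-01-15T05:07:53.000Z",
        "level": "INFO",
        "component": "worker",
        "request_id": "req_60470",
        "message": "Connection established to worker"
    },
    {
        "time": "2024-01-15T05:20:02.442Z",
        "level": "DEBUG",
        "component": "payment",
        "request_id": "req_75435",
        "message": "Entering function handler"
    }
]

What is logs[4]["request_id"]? "req_60470"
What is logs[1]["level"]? "DEBUG"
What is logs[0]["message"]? "Deprecated API endpoint called"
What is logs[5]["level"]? "DEBUG"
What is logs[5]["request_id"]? "req_75435"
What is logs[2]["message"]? "High latency detected in email"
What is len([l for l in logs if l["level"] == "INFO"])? 1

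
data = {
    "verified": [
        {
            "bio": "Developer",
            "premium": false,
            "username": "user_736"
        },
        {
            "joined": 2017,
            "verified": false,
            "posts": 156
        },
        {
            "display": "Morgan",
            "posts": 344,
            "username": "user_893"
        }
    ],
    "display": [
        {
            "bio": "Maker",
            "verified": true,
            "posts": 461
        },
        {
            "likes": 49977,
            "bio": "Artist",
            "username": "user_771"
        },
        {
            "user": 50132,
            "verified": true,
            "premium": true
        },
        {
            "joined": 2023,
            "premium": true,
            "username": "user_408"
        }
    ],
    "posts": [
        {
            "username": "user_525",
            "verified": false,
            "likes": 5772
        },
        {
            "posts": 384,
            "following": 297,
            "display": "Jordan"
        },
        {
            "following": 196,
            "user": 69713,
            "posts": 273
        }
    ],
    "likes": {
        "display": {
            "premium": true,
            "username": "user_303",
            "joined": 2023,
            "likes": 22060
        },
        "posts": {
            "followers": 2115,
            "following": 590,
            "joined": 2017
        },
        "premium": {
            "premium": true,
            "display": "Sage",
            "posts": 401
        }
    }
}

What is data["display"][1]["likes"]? 49977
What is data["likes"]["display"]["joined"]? 2023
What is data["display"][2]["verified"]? True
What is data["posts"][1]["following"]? 297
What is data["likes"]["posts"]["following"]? 590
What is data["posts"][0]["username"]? "user_525"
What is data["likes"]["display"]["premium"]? True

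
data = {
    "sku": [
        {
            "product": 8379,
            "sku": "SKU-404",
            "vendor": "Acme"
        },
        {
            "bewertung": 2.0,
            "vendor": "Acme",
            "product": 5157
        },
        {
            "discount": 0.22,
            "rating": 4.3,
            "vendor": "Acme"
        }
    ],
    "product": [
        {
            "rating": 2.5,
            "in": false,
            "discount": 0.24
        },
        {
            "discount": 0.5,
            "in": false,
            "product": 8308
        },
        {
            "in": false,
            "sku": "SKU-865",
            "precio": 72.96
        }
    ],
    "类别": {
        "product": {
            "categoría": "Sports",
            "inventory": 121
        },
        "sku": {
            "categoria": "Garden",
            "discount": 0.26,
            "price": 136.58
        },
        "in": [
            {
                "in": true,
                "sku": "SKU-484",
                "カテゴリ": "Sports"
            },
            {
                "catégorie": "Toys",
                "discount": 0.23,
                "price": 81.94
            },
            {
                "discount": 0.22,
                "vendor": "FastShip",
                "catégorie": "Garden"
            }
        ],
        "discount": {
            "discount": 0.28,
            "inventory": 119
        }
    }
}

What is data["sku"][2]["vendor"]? "Acme"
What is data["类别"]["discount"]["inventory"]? 119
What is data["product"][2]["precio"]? 72.96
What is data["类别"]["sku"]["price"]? 136.58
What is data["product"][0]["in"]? False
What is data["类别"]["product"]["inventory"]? 121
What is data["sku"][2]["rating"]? 4.3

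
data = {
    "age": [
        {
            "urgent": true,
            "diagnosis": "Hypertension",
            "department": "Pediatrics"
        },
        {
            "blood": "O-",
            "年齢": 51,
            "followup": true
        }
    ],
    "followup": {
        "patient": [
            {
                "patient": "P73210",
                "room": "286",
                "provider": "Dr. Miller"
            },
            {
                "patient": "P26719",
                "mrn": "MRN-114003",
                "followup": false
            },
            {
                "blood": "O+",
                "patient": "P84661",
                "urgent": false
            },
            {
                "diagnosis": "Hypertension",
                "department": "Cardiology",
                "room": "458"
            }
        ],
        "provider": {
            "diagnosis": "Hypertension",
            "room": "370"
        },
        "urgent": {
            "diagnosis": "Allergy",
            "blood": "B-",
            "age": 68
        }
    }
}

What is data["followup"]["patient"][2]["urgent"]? False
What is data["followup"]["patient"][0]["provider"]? "Dr. Miller"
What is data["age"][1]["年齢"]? 51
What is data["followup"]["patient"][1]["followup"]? False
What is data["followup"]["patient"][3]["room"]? "458"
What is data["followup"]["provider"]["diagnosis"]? "Hypertension"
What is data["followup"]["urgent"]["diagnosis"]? "Allergy"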